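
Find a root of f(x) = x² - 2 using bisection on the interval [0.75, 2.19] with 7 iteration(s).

f(x) = x² - 2
Initial interval: [0.75, 2.19]

Iteration 1:
  c_1 = (0.750000 + 2.190000)/2 = 1.470000
  f(c_1) = f(1.470000) = 0.160900
  f(a) × f(c) < 0, new interval: [0.750000, 1.470000]
Iteration 2:
  c_2 = (0.750000 + 1.470000)/2 = 1.110000
  f(c_2) = f(1.110000) = -0.767900
  f(a) × f(c) ≥ 0, new interval: [1.110000, 1.470000]
Iteration 3:
  c_3 = (1.110000 + 1.470000)/2 = 1.290000
  f(c_3) = f(1.290000) = -0.335900
  f(a) × f(c) ≥ 0, new interval: [1.290000, 1.470000]
Iteration 4:
  c_4 = (1.290000 + 1.470000)/2 = 1.380000
  f(c_4) = f(1.380000) = -0.095600
  f(a) × f(c) ≥ 0, new interval: [1.380000, 1.470000]
Iteration 5:
  c_5 = (1.380000 + 1.470000)/2 = 1.425000
  f(c_5) = f(1.425000) = 0.030625
  f(a) × f(c) < 0, new interval: [1.380000, 1.425000]
Iteration 6:
  c_6 = (1.380000 + 1.425000)/2 = 1.402500
  f(c_6) = f(1.402500) = -0.032994
  f(a) × f(c) ≥ 0, new interval: [1.402500, 1.425000]
Iteration 7:
  c_7 = (1.402500 + 1.425000)/2 = 1.413750
  f(c_7) = f(1.413750) = -0.001311
  f(a) × f(c) ≥ 0, new interval: [1.413750, 1.425000]

After 7 iteration(s), the approximation is c_7 = 1.413750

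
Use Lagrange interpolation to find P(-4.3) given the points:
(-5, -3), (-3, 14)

Lagrange interpolation formula:
P(x) = Σ yᵢ × Lᵢ(x)
where Lᵢ(x) = Π_{j≠i} (x - xⱼ)/(xᵢ - xⱼ)

L_0(-4.3) = (-4.3 - (-3))/(-5 - (-3)) = 0.650000
L_1(-4.3) = (-4.3 - (-5))/(-3 - (-5)) = 0.350000

P(-4.3) = (-3)×L_0(-4.3) + 14×L_1(-4.3)
P(-4.3) = 2.950000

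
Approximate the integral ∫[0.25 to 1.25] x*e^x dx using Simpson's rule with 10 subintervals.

f(x) = x*e^x
a = 0.25, b = 1.25, n = 10
h = (b - a)/n = 0.100000

Simpson's rule: (h/3)[f(x₀) + 4f(x₁) + 2f(x₂) + ... + f(xₙ)]

x_0 = 0.2500, f(x_0) = 0.321006, coefficient = 1
x_1 = 0.3500, f(x_1) = 0.496674, coefficient = 4
x_2 = 0.4500, f(x_2) = 0.705740, coefficient = 2
x_3 = 0.5500, f(x_3) = 0.953289, coefficient = 4
x_4 = 0.6500, f(x_4) = 1.245102, coefficient = 2
x_5 = 0.7500, f(x_5) = 1.587750, coefficient = 4
x_6 = 0.8500, f(x_6) = 1.988700, coefficient = 2
x_7 = 0.9500, f(x_7) = 2.456424, coefficient = 4
x_8 = 1.0500, f(x_8) = 3.000534, coefficient = 2
x_9 = 1.1500, f(x_9) = 3.631922, coefficient = 4
x_10 = 1.2500, f(x_10) = 4.362929, coefficient = 1

I ≈ (0.100000/3) × 55.068321 = 1.835611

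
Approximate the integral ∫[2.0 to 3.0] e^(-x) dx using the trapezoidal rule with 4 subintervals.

f(x) = e^(-x)
a = 2.0, b = 3.0, n = 4
h = (b - a)/n = 0.250000

Trapezoidal rule: (h/2)[f(x₀) + 2f(x₁) + 2f(x₂) + ... + f(xₙ)]

x_0 = 2.0000, f(x_0) = 0.135335, coefficient = 1
x_1 = 2.2500, f(x_1) = 0.105399, coefficient = 2
x_2 = 2.5000, f(x_2) = 0.082085, coefficient = 2
x_3 = 2.7500, f(x_3) = 0.063928, coefficient = 2
x_4 = 3.0000, f(x_4) = 0.049787, coefficient = 1

I ≈ (0.250000/2) × 0.687947 = 0.085993
Exact value: 0.085548
Error: 0.000445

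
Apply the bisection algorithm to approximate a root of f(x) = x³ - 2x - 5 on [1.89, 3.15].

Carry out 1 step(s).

f(x) = x³ - 2x - 5
Initial interval: [1.89, 3.15]

Iteration 1:
  c_1 = (1.890000 + 3.150000)/2 = 2.520000
  f(c_1) = f(2.520000) = 5.963008
  f(a) × f(c) < 0, new interval: [1.890000, 2.520000]

After 1 iteration(s), the approximation is c_1 = 2.520000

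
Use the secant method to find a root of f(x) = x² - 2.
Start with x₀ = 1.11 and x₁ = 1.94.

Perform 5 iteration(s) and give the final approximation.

f(x) = x² - 2
x₀ = 1.11, x₁ = 1.94

Secant formula: x_{n+1} = x_n - f(x_n)(x_n - x_{n-1})/(f(x_n) - f(x_{n-1}))

Iteration 1:
  f(1.110000) = -0.767900
  f(1.940000) = 1.763600
  x_2 = 1.940000 - 1.763600×(1.940000 - 1.110000)/(1.763600 - (-0.767900))
       = 1.361770
Iteration 2:
  f(1.940000) = 1.763600
  f(1.361770) = -0.145581
  x_3 = 1.361770 - (-0.145581)×(1.361770 - 1.940000)/(-0.145581 - 1.763600)
       = 1.405862
Iteration 3:
  f(1.361770) = -0.145581
  f(1.405862) = -0.023551
  x_4 = 1.405862 - (-0.023551)×(1.405862 - 1.361770)/(-0.023551 - (-0.145581))
       = 1.414372
Iteration 4:
  f(1.405862) = -0.023551
  f(1.414372) = 0.000448
  x_5 = 1.414372 - 0.000448×(1.414372 - 1.405862)/(0.000448 - (-0.023551))
       = 1.414213
Iteration 5:
  f(1.414372) = 0.000448
  f(1.414213) = -0.000001
  x_6 = 1.414213 - (-0.000001)×(1.414213 - 1.414372)/(-0.000001 - 0.000448)
       = 1.414214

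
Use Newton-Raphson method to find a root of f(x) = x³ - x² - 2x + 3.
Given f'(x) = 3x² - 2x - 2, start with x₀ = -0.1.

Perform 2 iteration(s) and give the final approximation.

f(x) = x³ - x² - 2x + 3
f'(x) = 3x² - 2x - 2
x₀ = -0.1

Newton-Raphson formula: x_{n+1} = x_n - f(x_n)/f'(x_n)

Iteration 1:
  f(-0.100000) = 3.189000
  f'(-0.100000) = -1.770000
  x_1 = -0.100000 - 3.189000/(-1.770000) = 1.701695
Iteration 2:
  f(1.701695) = 1.628554
  f'(1.701695) = 3.283907
  x_2 = 1.701695 - 1.628554/3.283907 = 1.205775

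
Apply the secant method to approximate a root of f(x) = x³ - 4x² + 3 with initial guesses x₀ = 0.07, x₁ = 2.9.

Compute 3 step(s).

f(x) = x³ - 4x² + 3
x₀ = 0.07, x₁ = 2.9

Secant formula: x_{n+1} = x_n - f(x_n)(x_n - x_{n-1})/(f(x_n) - f(x_{n-1}))

Iteration 1:
  f(0.070000) = 2.980743
  f(2.900000) = -6.251000
  x_2 = 2.900000 - (-6.251000)×(2.900000 - 0.070000)/(-6.251000 - 2.980743)
       = 0.983750
Iteration 2:
  f(2.900000) = -6.251000
  f(0.983750) = 0.080983
  x_3 = 0.983750 - 0.080983×(0.983750 - 2.900000)/(0.080983 - (-6.251000))
       = 1.008258
Iteration 3:
  f(0.983750) = 0.080983
  f(1.008258) = -0.041356
  x_4 = 1.008258 - (-0.041356)×(1.008258 - 0.983750)/(-0.041356 - 0.080983)
       = 0.999973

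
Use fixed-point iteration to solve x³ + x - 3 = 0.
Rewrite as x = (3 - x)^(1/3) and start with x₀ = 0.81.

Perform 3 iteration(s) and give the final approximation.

Equation: x³ + x - 3 = 0
Fixed-point form: x = (3 - x)^(1/3)
x₀ = 0.81

x_1 = g(0.810000) = 1.298618
x_2 = g(1.298618) = 1.193807
x_3 = g(1.193807) = 1.217834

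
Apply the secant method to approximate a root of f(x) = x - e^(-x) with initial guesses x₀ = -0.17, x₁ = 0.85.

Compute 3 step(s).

f(x) = x - e^(-x)
x₀ = -0.17, x₁ = 0.85

Secant formula: x_{n+1} = x_n - f(x_n)(x_n - x_{n-1})/(f(x_n) - f(x_{n-1}))

Iteration 1:
  f(-0.170000) = -1.355305
  f(0.850000) = 0.422585
  x_2 = 0.850000 - 0.422585×(0.850000 - (-0.170000))/(0.422585 - (-1.355305))
       = 0.607557
Iteration 2:
  f(0.850000) = 0.422585
  f(0.607557) = 0.062877
  x_3 = 0.607557 - 0.062877×(0.607557 - 0.850000)/(0.062877 - 0.422585)
       = 0.565178
Iteration 3:
  f(0.607557) = 0.062877
  f(0.565178) = -0.003081
  x_4 = 0.565178 - (-0.003081)×(0.565178 - 0.607557)/(-0.003081 - 0.062877)
       = 0.567158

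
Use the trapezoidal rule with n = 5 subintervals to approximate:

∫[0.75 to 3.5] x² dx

f(x) = x²
a = 0.75, b = 3.5, n = 5
h = (b - a)/n = 0.550000

Trapezoidal rule: (h/2)[f(x₀) + 2f(x₁) + 2f(x₂) + ... + f(xₙ)]

x_0 = 0.7500, f(x_0) = 0.562500, coefficient = 1
x_1 = 1.3000, f(x_1) = 1.690000, coefficient = 2
x_2 = 1.8500, f(x_2) = 3.422500, coefficient = 2
x_3 = 2.4000, f(x_3) = 5.760000, coefficient = 2
x_4 = 2.9500, f(x_4) = 8.702500, coefficient = 2
x_5 = 3.5000, f(x_5) = 12.250000, coefficient = 1

I ≈ (0.550000/2) × 51.962500 = 14.289688
Exact value: 14.151042
Error: 0.138646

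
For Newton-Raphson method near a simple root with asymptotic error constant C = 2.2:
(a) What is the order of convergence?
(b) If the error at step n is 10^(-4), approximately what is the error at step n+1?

(a) Newton-Raphson has quadratic (order 2) convergence near simple roots.
    This means |e_{n+1}| ≈ C|e_n|².

(b) With |e_n| = 10^(-4) and C = 2.2:
    |e_{n+1}| ≈ 2.2 × (10^(-4))² = 2.2 × 10^(-8)

(a) 2 (quadratic); (b) |e_{n+1}| ≈ 2.200e-08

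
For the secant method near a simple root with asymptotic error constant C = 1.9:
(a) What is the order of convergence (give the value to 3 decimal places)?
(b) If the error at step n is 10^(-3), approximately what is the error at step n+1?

(a) Secant method has superlinear convergence with order φ = (1+√5)/2 ≈ 1.618.
    This means |e_{n+1}| ≈ C|e_n|^1.618.

(b) With |e_n| = 10^(-3) and C = 1.9:
    |e_{n+1}| ≈ 1.9 × (10^(-3))^1.618 = 1.9 × 10^(-4.85)

(a) ≈ 1.618 (golden ratio); (b) |e_{n+1}| ≈ 2.659e-05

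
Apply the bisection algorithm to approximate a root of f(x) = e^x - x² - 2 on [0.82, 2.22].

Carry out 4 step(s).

f(x) = e^x - x² - 2
Initial interval: [0.82, 2.22]

Iteration 1:
  c_1 = (0.820000 + 2.220000)/2 = 1.520000
  f(c_1) = f(1.520000) = 0.261825
  f(a) × f(c) < 0, new interval: [0.820000, 1.520000]
Iteration 2:
  c_2 = (0.820000 + 1.520000)/2 = 1.170000
  f(c_2) = f(1.170000) = -0.146907
  f(a) × f(c) ≥ 0, new interval: [1.170000, 1.520000]
Iteration 3:
  c_3 = (1.170000 + 1.520000)/2 = 1.345000
  f(c_3) = f(1.345000) = 0.029162
  f(a) × f(c) < 0, new interval: [1.170000, 1.345000]
Iteration 4:
  c_4 = (1.170000 + 1.345000)/2 = 1.257500
  f(c_4) = f(1.257500) = -0.064687
  f(a) × f(c) ≥ 0, new interval: [1.257500, 1.345000]

After 4 iteration(s), the approximation is c_4 = 1.257500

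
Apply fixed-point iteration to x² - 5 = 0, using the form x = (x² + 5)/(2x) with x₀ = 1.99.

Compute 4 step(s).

Equation: x² - 5 = 0
Fixed-point form: x = (x² + 5)/(2x)
x₀ = 1.99

x_1 = g(1.990000) = 2.251281
x_2 = g(2.251281) = 2.236119
x_3 = g(2.236119) = 2.236068
x_4 = g(2.236068) = 2.236068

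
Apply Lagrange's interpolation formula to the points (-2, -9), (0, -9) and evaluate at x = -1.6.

Lagrange interpolation formula:
P(x) = Σ yᵢ × Lᵢ(x)
where Lᵢ(x) = Π_{j≠i} (x - xⱼ)/(xᵢ - xⱼ)

L_0(-1.6) = (-1.6 - 0)/(-2 - 0) = 0.800000
L_1(-1.6) = (-1.6 - (-2))/(0 - (-2)) = 0.200000

P(-1.6) = (-9)×L_0(-1.6) + (-9)×L_1(-1.6)
P(-1.6) = -9.000000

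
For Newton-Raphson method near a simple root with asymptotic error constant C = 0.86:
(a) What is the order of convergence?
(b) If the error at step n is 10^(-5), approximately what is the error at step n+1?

(a) Newton-Raphson has quadratic (order 2) convergence near simple roots.
    This means |e_{n+1}| ≈ C|e_n|².

(b) With |e_n| = 10^(-5) and C = 0.86:
    |e_{n+1}| ≈ 0.86 × (10^(-5))² = 0.86 × 10^(-10)

(a) 2 (quadratic); (b) |e_{n+1}| ≈ 8.600e-11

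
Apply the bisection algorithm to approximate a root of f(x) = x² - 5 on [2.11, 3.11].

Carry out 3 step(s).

f(x) = x² - 5
Initial interval: [2.11, 3.11]

Iteration 1:
  c_1 = (2.110000 + 3.110000)/2 = 2.610000
  f(c_1) = f(2.610000) = 1.812100
  f(a) × f(c) < 0, new interval: [2.110000, 2.610000]
Iteration 2:
  c_2 = (2.110000 + 2.610000)/2 = 2.360000
  f(c_2) = f(2.360000) = 0.569600
  f(a) × f(c) < 0, new interval: [2.110000, 2.360000]
Iteration 3:
  c_3 = (2.110000 + 2.360000)/2 = 2.235000
  f(c_3) = f(2.235000) = -0.004775
  f(a) × f(c) ≥ 0, new interval: [2.235000, 2.360000]

After 3 iteration(s), the approximation is c_3 = 2.235000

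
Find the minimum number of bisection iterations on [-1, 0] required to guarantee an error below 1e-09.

We need (b-a)/2^n ≤ 1e-09
(0 - (-1))/2^n ≤ 1e-09
1/2^n ≤ 1e-09
2^n ≥ 1000000000
n ≥ log₂(1000000000) = 29.90
n ≥ 30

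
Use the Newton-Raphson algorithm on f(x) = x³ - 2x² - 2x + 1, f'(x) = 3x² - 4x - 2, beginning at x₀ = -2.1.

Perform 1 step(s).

f(x) = x³ - 2x² - 2x + 1
f'(x) = 3x² - 4x - 2
x₀ = -2.1

Newton-Raphson formula: x_{n+1} = x_n - f(x_n)/f'(x_n)

Iteration 1:
  f(-2.100000) = -12.881000
  f'(-2.100000) = 19.630000
  x_1 = -2.100000 - (-12.881000)/19.630000 = -1.443810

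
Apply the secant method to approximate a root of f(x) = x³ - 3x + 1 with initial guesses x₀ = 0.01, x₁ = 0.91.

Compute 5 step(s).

f(x) = x³ - 3x + 1
x₀ = 0.01, x₁ = 0.91

Secant formula: x_{n+1} = x_n - f(x_n)(x_n - x_{n-1})/(f(x_n) - f(x_{n-1}))

Iteration 1:
  f(0.010000) = 0.970001
  f(0.910000) = -0.976429
  x_2 = 0.910000 - (-0.976429)×(0.910000 - 0.010000)/(-0.976429 - 0.970001)
       = 0.458514
Iteration 2:
  f(0.910000) = -0.976429
  f(0.458514) = -0.279146
  x_3 = 0.458514 - (-0.279146)×(0.458514 - 0.910000)/(-0.279146 - (-0.976429))
       = 0.277769
Iteration 3:
  f(0.458514) = -0.279146
  f(0.277769) = 0.188125
  x_4 = 0.277769 - 0.188125×(0.277769 - 0.458514)/(0.188125 - (-0.279146))
       = 0.350537
Iteration 4:
  f(0.277769) = 0.188125
  f(0.350537) = -0.008539
  x_5 = 0.350537 - (-0.008539)×(0.350537 - 0.277769)/(-0.008539 - 0.188125)
       = 0.347378
Iteration 5:
  f(0.350537) = -0.008539
  f(0.347378) = -0.000215
  x_6 = 0.347378 - (-0.000215)×(0.347378 - 0.350537)/(-0.000215 - (-0.008539))
       = 0.347296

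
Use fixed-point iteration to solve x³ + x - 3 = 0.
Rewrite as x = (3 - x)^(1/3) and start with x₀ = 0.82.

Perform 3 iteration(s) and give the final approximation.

Equation: x³ + x - 3 = 0
Fixed-point form: x = (3 - x)^(1/3)
x₀ = 0.82

x_1 = g(0.820000) = 1.296638
x_2 = g(1.296638) = 1.194269
x_3 = g(1.194269) = 1.217730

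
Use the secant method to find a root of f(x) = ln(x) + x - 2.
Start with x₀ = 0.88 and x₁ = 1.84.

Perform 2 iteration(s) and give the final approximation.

f(x) = ln(x) + x - 2
x₀ = 0.88, x₁ = 1.84

Secant formula: x_{n+1} = x_n - f(x_n)(x_n - x_{n-1})/(f(x_n) - f(x_{n-1}))

Iteration 1:
  f(0.880000) = -1.247833
  f(1.840000) = 0.449766
  x_2 = 1.840000 - 0.449766×(1.840000 - 0.880000)/(0.449766 - (-1.247833))
       = 1.585656
Iteration 2:
  f(1.840000) = 0.449766
  f(1.585656) = 0.046653
  x_3 = 1.585656 - 0.046653×(1.585656 - 1.840000)/(0.046653 - 0.449766)
       = 1.556219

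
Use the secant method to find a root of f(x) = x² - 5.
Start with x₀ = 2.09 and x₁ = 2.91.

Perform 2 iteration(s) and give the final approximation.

f(x) = x² - 5
x₀ = 2.09, x₁ = 2.91

Secant formula: x_{n+1} = x_n - f(x_n)(x_n - x_{n-1})/(f(x_n) - f(x_{n-1}))

Iteration 1:
  f(2.090000) = -0.631900
  f(2.910000) = 3.468100
  x_2 = 2.910000 - 3.468100×(2.910000 - 2.090000)/(3.468100 - (-0.631900))
       = 2.216380
Iteration 2:
  f(2.910000) = 3.468100
  f(2.216380) = -0.087660
  x_3 = 2.216380 - (-0.087660)×(2.216380 - 2.910000)/(-0.087660 - 3.468100)
       = 2.233480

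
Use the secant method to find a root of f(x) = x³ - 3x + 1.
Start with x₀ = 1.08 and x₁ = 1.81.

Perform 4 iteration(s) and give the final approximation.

f(x) = x³ - 3x + 1
x₀ = 1.08, x₁ = 1.81

Secant formula: x_{n+1} = x_n - f(x_n)(x_n - x_{n-1})/(f(x_n) - f(x_{n-1}))

Iteration 1:
  f(1.080000) = -0.980288
  f(1.810000) = 1.499741
  x_2 = 1.810000 - 1.499741×(1.810000 - 1.080000)/(1.499741 - (-0.980288))
       = 1.368549
Iteration 2:
  f(1.810000) = 1.499741
  f(1.368549) = -0.542455
  x_3 = 1.368549 - (-0.542455)×(1.368549 - 1.810000)/(-0.542455 - 1.499741)
       = 1.485809
Iteration 3:
  f(1.368549) = -0.542455
  f(1.485809) = -0.177313
  x_4 = 1.485809 - (-0.177313)×(1.485809 - 1.368549)/(-0.177313 - (-0.542455))
       = 1.542750
Iteration 4:
  f(1.485809) = -0.177313
  f(1.542750) = 0.043616
  x_5 = 1.542750 - 0.043616×(1.542750 - 1.485809)/(0.043616 - (-0.177313))
       = 1.531509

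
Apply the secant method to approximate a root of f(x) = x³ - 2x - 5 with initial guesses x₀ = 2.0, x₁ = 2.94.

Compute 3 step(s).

f(x) = x³ - 2x - 5
x₀ = 2.0, x₁ = 2.94

Secant formula: x_{n+1} = x_n - f(x_n)(x_n - x_{n-1})/(f(x_n) - f(x_{n-1}))

Iteration 1:
  f(2.000000) = -1.000000
  f(2.940000) = 14.532184
  x_2 = 2.940000 - 14.532184×(2.940000 - 2.000000)/(14.532184 - (-1.000000))
       = 2.060519
Iteration 2:
  f(2.940000) = 14.532184
  f(2.060519) = -0.372608
  x_3 = 2.060519 - (-0.372608)×(2.060519 - 2.940000)/(-0.372608 - 14.532184)
       = 2.082506
Iteration 3:
  f(2.060519) = -0.372608
  f(2.082506) = -0.133537
  x_4 = 2.082506 - (-0.133537)×(2.082506 - 2.060519)/(-0.133537 - (-0.372608))
       = 2.094787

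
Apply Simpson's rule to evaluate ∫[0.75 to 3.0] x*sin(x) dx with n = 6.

f(x) = x*sin(x)
a = 0.75, b = 3.0, n = 6
h = (b - a)/n = 0.375000

Simpson's rule: (h/3)[f(x₀) + 4f(x₁) + 2f(x₂) + ... + f(xₙ)]

x_0 = 0.7500, f(x_0) = 0.511229, coefficient = 1
x_1 = 1.1250, f(x_1) = 1.015051, coefficient = 4
x_2 = 1.5000, f(x_2) = 1.496242, coefficient = 2
x_3 = 1.8750, f(x_3) = 1.788911, coefficient = 4
x_4 = 2.2500, f(x_4) = 1.750665, coefficient = 2
x_5 = 2.6250, f(x_5) = 1.296541, coefficient = 4
x_6 = 3.0000, f(x_6) = 0.423360, coefficient = 1

I ≈ (0.375000/3) × 23.830414 = 2.978802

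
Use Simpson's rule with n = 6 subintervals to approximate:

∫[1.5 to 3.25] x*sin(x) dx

f(x) = x*sin(x)
a = 1.5, b = 3.25, n = 6
h = (b - a)/n = 0.291667

Simpson's rule: (h/3)[f(x₀) + 4f(x₁) + 2f(x₂) + ... + f(xₙ)]

x_0 = 1.5000, f(x_0) = 1.496242, coefficient = 1
x_1 = 1.7917, f(x_1) = 1.748142, coefficient = 4
x_2 = 2.0833, f(x_2) = 1.815632, coefficient = 2
x_3 = 2.3750, f(x_3) = 1.647502, coefficient = 4
x_4 = 2.6667, f(x_4) = 1.219394, coefficient = 2
x_5 = 2.9583, f(x_5) = 0.539113, coefficient = 4
x_6 = 3.2500, f(x_6) = -0.351634, coefficient = 1

I ≈ (0.291667/3) × 22.953685 = 2.231608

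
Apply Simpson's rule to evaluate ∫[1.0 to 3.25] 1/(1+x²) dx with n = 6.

f(x) = 1/(1+x²)
a = 1.0, b = 3.25, n = 6
h = (b - a)/n = 0.375000

Simpson's rule: (h/3)[f(x₀) + 4f(x₁) + 2f(x₂) + ... + f(xₙ)]

x_0 = 1.0000, f(x_0) = 0.500000, coefficient = 1
x_1 = 1.3750, f(x_1) = 0.345946, coefficient = 4
x_2 = 1.7500, f(x_2) = 0.246154, coefficient = 2
x_3 = 2.1250, f(x_3) = 0.181303, coefficient = 4
x_4 = 2.5000, f(x_4) = 0.137931, coefficient = 2
x_5 = 2.8750, f(x_5) = 0.107926, coefficient = 4
x_6 = 3.2500, f(x_6) = 0.086486, coefficient = 1

I ≈ (0.375000/3) × 3.895356 = 0.486919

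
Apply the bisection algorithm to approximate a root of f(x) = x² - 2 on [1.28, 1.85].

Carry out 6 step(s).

f(x) = x² - 2
Initial interval: [1.28, 1.85]

Iteration 1:
  c_1 = (1.280000 + 1.850000)/2 = 1.565000
  f(c_1) = f(1.565000) = 0.449225
  f(a) × f(c) < 0, new interval: [1.280000, 1.565000]
Iteration 2:
  c_2 = (1.280000 + 1.565000)/2 = 1.422500
  f(c_2) = f(1.422500) = 0.023506
  f(a) × f(c) < 0, new interval: [1.280000, 1.422500]
Iteration 3:
  c_3 = (1.280000 + 1.422500)/2 = 1.351250
  f(c_3) = f(1.351250) = -0.174123
  f(a) × f(c) ≥ 0, new interval: [1.351250, 1.422500]
Iteration 4:
  c_4 = (1.351250 + 1.422500)/2 = 1.386875
  f(c_4) = f(1.386875) = -0.076578
  f(a) × f(c) ≥ 0, new interval: [1.386875, 1.422500]
Iteration 5:
  c_5 = (1.386875 + 1.422500)/2 = 1.404687
  f(c_5) = f(1.404687) = -0.026853
  f(a) × f(c) ≥ 0, new interval: [1.404687, 1.422500]
Iteration 6:
  c_6 = (1.404687 + 1.422500)/2 = 1.413594
  f(c_6) = f(1.413594) = -0.001753
  f(a) × f(c) ≥ 0, new interval: [1.413594, 1.422500]

After 6 iteration(s), the approximation is c_6 = 1.413594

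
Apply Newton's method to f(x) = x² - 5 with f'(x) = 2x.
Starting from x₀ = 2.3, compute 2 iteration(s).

f(x) = x² - 5
f'(x) = 2x
x₀ = 2.3

Newton-Raphson formula: x_{n+1} = x_n - f(x_n)/f'(x_n)

Iteration 1:
  f(2.300000) = 0.290000
  f'(2.300000) = 4.600000
  x_1 = 2.300000 - 0.290000/4.600000 = 2.236957
Iteration 2:
  f(2.236957) = 0.003974
  f'(2.236957) = 4.473913
  x_2 = 2.236957 - 0.003974/4.473913 = 2.236068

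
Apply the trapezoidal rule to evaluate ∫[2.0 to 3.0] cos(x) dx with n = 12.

f(x) = cos(x)
a = 2.0, b = 3.0, n = 12
h = (b - a)/n = 0.083333

Trapezoidal rule: (h/2)[f(x₀) + 2f(x₁) + 2f(x₂) + ... + f(xₙ)]

x_0 = 2.0000, f(x_0) = -0.416147, coefficient = 1
x_1 = 2.0833, f(x_1) = -0.490390, coefficient = 2
x_2 = 2.1667, f(x_2) = -0.561229, coefficient = 2
x_3 = 2.2500, f(x_3) = -0.628174, coefficient = 2
x_4 = 2.3333, f(x_4) = -0.690758, coefficient = 2
x_5 = 2.4167, f(x_5) = -0.748549, coefficient = 2
x_6 = 2.5000, f(x_6) = -0.801144, coefficient = 2
x_7 = 2.5833, f(x_7) = -0.848178, coefficient = 2
x_8 = 2.6667, f(x_8) = -0.889327, coefficient = 2
x_9 = 2.7500, f(x_9) = -0.924302, coefficient = 2
x_10 = 2.8333, f(x_10) = -0.952863, coefficient = 2
x_11 = 2.9167, f(x_11) = -0.974811, coefficient = 2
x_12 = 3.0000, f(x_12) = -0.989992, coefficient = 1

I ≈ (0.083333/2) × -18.425588 = -0.767733
Exact value: -0.768177
Error: 0.000445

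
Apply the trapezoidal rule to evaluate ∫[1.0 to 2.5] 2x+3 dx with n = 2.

f(x) = 2x+3
a = 1.0, b = 2.5, n = 2
h = (b - a)/n = 0.750000

Trapezoidal rule: (h/2)[f(x₀) + 2f(x₁) + 2f(x₂) + ... + f(xₙ)]

x_0 = 1.0000, f(x_0) = 5.000000, coefficient = 1
x_1 = 1.7500, f(x_1) = 6.500000, coefficient = 2
x_2 = 2.5000, f(x_2) = 8.000000, coefficient = 1

I ≈ (0.750000/2) × 26.000000 = 9.750000
Exact value: 9.750000
Error: 0.000000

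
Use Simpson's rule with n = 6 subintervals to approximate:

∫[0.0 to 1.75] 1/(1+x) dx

f(x) = 1/(1+x)
a = 0.0, b = 1.75, n = 6
h = (b - a)/n = 0.291667

Simpson's rule: (h/3)[f(x₀) + 4f(x₁) + 2f(x₂) + ... + f(xₙ)]

x_0 = 0.0000, f(x_0) = 1.000000, coefficient = 1
x_1 = 0.2917, f(x_1) = 0.774194, coefficient = 4
x_2 = 0.5833, f(x_2) = 0.631579, coefficient = 2
x_3 = 0.8750, f(x_3) = 0.533333, coefficient = 4
x_4 = 1.1667, f(x_4) = 0.461538, coefficient = 2
x_5 = 1.4583, f(x_5) = 0.406780, coefficient = 4
x_6 = 1.7500, f(x_6) = 0.363636, coefficient = 1

I ≈ (0.291667/3) × 10.407097 = 1.011801
Exact value: 1.011601
Error: 0.000200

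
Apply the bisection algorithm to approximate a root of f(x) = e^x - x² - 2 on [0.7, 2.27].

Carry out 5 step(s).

f(x) = e^x - x² - 2
Initial interval: [0.7, 2.27]

Iteration 1:
  c_1 = (0.700000 + 2.270000)/2 = 1.485000
  f(c_1) = f(1.485000) = 0.209740
  f(a) × f(c) < 0, new interval: [0.700000, 1.485000]
Iteration 2:
  c_2 = (0.700000 + 1.485000)/2 = 1.092500
  f(c_2) = f(1.092500) = -0.211837
  f(a) × f(c) ≥ 0, new interval: [1.092500, 1.485000]
Iteration 3:
  c_3 = (1.092500 + 1.485000)/2 = 1.288750
  f(c_3) = f(1.288750) = -0.032628
  f(a) × f(c) ≥ 0, new interval: [1.288750, 1.485000]
Iteration 4:
  c_4 = (1.288750 + 1.485000)/2 = 1.386875
  f(c_4) = f(1.386875) = 0.078901
  f(a) × f(c) < 0, new interval: [1.288750, 1.386875]
Iteration 5:
  c_5 = (1.288750 + 1.386875)/2 = 1.337812
  f(c_5) = f(1.337812) = 0.020956
  f(a) × f(c) < 0, new interval: [1.288750, 1.337812]

After 5 iteration(s), the approximation is c_5 = 1.337812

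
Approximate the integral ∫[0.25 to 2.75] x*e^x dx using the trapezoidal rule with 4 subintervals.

f(x) = x*e^x
a = 0.25, b = 2.75, n = 4
h = (b - a)/n = 0.625000

Trapezoidal rule: (h/2)[f(x₀) + 2f(x₁) + 2f(x₂) + ... + f(xₙ)]

x_0 = 0.2500, f(x_0) = 0.321006, coefficient = 1
x_1 = 0.8750, f(x_1) = 2.099016, coefficient = 2
x_2 = 1.5000, f(x_2) = 6.722534, coefficient = 2
x_3 = 2.1250, f(x_3) = 17.792407, coefficient = 2
x_4 = 2.7500, f(x_4) = 43.017238, coefficient = 1

I ≈ (0.625000/2) × 96.566157 = 30.176924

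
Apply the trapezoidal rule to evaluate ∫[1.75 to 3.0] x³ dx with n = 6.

f(x) = x³
a = 1.75, b = 3.0, n = 6
h = (b - a)/n = 0.208333

Trapezoidal rule: (h/2)[f(x₀) + 2f(x₁) + 2f(x₂) + ... + f(xₙ)]

x_0 = 1.7500, f(x_0) = 5.359375, coefficient = 1
x_1 = 1.9583, f(x_1) = 7.510344, coefficient = 2
x_2 = 2.1667, f(x_2) = 10.171296, coefficient = 2
x_3 = 2.3750, f(x_3) = 13.396484, coefficient = 2
x_4 = 2.5833, f(x_4) = 17.240162, coefficient = 2
x_5 = 2.7917, f(x_5) = 21.756583, coefficient = 2
x_6 = 3.0000, f(x_6) = 27.000000, coefficient = 1

I ≈ (0.208333/2) × 172.509115 = 17.969699
Exact value: 17.905273
Error: 0.064426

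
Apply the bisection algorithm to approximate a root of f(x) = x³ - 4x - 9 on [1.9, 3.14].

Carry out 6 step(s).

f(x) = x³ - 4x - 9
Initial interval: [1.9, 3.14]

Iteration 1:
  c_1 = (1.900000 + 3.140000)/2 = 2.520000
  f(c_1) = f(2.520000) = -3.076992
  f(a) × f(c) ≥ 0, new interval: [2.520000, 3.140000]
Iteration 2:
  c_2 = (2.520000 + 3.140000)/2 = 2.830000
  f(c_2) = f(2.830000) = 2.345187
  f(a) × f(c) < 0, new interval: [2.520000, 2.830000]
Iteration 3:
  c_3 = (2.520000 + 2.830000)/2 = 2.675000
  f(c_3) = f(2.675000) = -0.558703
  f(a) × f(c) ≥ 0, new interval: [2.675000, 2.830000]
Iteration 4:
  c_4 = (2.675000 + 2.830000)/2 = 2.752500
  f(c_4) = f(2.752500) = 0.843645
  f(a) × f(c) < 0, new interval: [2.675000, 2.752500]
Iteration 5:
  c_5 = (2.675000 + 2.752500)/2 = 2.713750
  f(c_5) = f(2.713750) = 0.130247
  f(a) × f(c) < 0, new interval: [2.675000, 2.713750]
Iteration 6:
  c_6 = (2.675000 + 2.713750)/2 = 2.694375
  f(c_6) = f(2.694375) = -0.217263
  f(a) × f(c) ≥ 0, new interval: [2.694375, 2.713750]

After 6 iteration(s), the approximation is c_6 = 2.694375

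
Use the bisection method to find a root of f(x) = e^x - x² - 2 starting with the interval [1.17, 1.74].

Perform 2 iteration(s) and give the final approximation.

f(x) = e^x - x² - 2
Initial interval: [1.17, 1.74]

Iteration 1:
  c_1 = (1.170000 + 1.740000)/2 = 1.455000
  f(c_1) = f(1.455000) = 0.167458
  f(a) × f(c) < 0, new interval: [1.170000, 1.455000]
Iteration 2:
  c_2 = (1.170000 + 1.455000)/2 = 1.312500
  f(c_2) = f(1.312500) = -0.007206
  f(a) × f(c) ≥ 0, new interval: [1.312500, 1.455000]

After 2 iteration(s), the approximation is c_2 = 1.312500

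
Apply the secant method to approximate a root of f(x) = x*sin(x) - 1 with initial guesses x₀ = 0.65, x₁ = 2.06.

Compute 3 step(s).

f(x) = x*sin(x) - 1
x₀ = 0.65, x₁ = 2.06

Secant formula: x_{n+1} = x_n - f(x_n)(x_n - x_{n-1})/(f(x_n) - f(x_{n-1}))

Iteration 1:
  f(0.650000) = -0.606629
  f(2.060000) = 0.818377
  x_2 = 2.060000 - 0.818377×(2.060000 - 0.650000)/(0.818377 - (-0.606629))
       = 1.250241
Iteration 2:
  f(2.060000) = 0.818377
  f(1.250241) = 0.186554
  x_3 = 1.250241 - 0.186554×(1.250241 - 2.060000)/(0.186554 - 0.818377)
       = 1.011149
Iteration 3:
  f(1.250241) = 0.186554
  f(1.011149) = -0.143110
  x_4 = 1.011149 - (-0.143110)×(1.011149 - 1.250241)/(-0.143110 - 0.186554)
       = 1.114941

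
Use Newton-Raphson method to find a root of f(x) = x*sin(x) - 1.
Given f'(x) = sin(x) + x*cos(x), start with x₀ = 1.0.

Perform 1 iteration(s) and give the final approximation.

f(x) = x*sin(x) - 1
f'(x) = sin(x) + x*cos(x)
x₀ = 1.0

Newton-Raphson formula: x_{n+1} = x_n - f(x_n)/f'(x_n)

Iteration 1:
  f(1.000000) = -0.158529
  f'(1.000000) = 1.381773
  x_1 = 1.000000 - (-0.158529)/1.381773 = 1.114729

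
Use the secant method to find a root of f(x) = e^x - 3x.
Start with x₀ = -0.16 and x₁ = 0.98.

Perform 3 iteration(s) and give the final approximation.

f(x) = e^x - 3x
x₀ = -0.16, x₁ = 0.98

Secant formula: x_{n+1} = x_n - f(x_n)(x_n - x_{n-1})/(f(x_n) - f(x_{n-1}))

Iteration 1:
  f(-0.160000) = 1.332144
  f(0.980000) = -0.275544
  x_2 = 0.980000 - (-0.275544)×(0.980000 - (-0.160000))/(-0.275544 - 1.332144)
       = 0.784614
Iteration 2:
  f(0.980000) = -0.275544
  f(0.784614) = -0.162281
  x_3 = 0.784614 - (-0.162281)×(0.784614 - 0.980000)/(-0.162281 - (-0.275544))
       = 0.504668
Iteration 3:
  f(0.784614) = -0.162281
  f(0.504668) = 0.142432
  x_4 = 0.504668 - 0.142432×(0.504668 - 0.784614)/(0.142432 - (-0.162281))
       = 0.635523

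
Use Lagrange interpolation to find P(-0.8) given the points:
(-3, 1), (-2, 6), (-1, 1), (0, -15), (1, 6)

Lagrange interpolation formula:
P(x) = Σ yᵢ × Lᵢ(x)
where Lᵢ(x) = Π_{j≠i} (x - xⱼ)/(xᵢ - xⱼ)

L_0(-0.8) = (-0.8 - (-2))/(-3 - (-2)) × (-0.8 - (-1))/(-3 - (-1)) × (-0.8 - 0)/(-3 - 0) × (-0.8 - 1)/(-3 - 1) = 0.014400
L_1(-0.8) = (-0.8 - (-3))/(-2 - (-3)) × (-0.8 - (-1))/(-2 - (-1)) × (-0.8 - 0)/(-2 - 0) × (-0.8 - 1)/(-2 - 1) = -0.105600
L_2(-0.8) = (-0.8 - (-3))/(-1 - (-3)) × (-0.8 - (-2))/(-1 - (-2)) × (-0.8 - 0)/(-1 - 0) × (-0.8 - 1)/(-1 - 1) = 0.950400
L_3(-0.8) = (-0.8 - (-3))/(0 - (-3)) × (-0.8 - (-2))/(0 - (-2)) × (-0.8 - (-1))/(0 - (-1)) × (-0.8 - 1)/(0 - 1) = 0.158400
L_4(-0.8) = (-0.8 - (-3))/(1 - (-3)) × (-0.8 - (-2))/(1 - (-2)) × (-0.8 - (-1))/(1 - (-1)) × (-0.8 - 0)/(1 - 0) = -0.017600

P(-0.8) = 1×L_0(-0.8) + 6×L_1(-0.8) + 1×L_2(-0.8) + (-15)×L_3(-0.8) + 6×L_4(-0.8)
P(-0.8) = -2.150400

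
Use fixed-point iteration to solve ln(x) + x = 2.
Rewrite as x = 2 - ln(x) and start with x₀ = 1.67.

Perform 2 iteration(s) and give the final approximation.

Equation: ln(x) + x = 2
Fixed-point form: x = 2 - ln(x)
x₀ = 1.67

x_1 = g(1.670000) = 1.487176
x_2 = g(1.487176) = 1.603121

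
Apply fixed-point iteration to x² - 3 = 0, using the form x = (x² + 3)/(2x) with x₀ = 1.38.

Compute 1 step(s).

Equation: x² - 3 = 0
Fixed-point form: x = (x² + 3)/(2x)
x₀ = 1.38

x_1 = g(1.380000) = 1.776957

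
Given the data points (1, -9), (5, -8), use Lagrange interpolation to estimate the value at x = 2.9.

Lagrange interpolation formula:
P(x) = Σ yᵢ × Lᵢ(x)
where Lᵢ(x) = Π_{j≠i} (x - xⱼ)/(xᵢ - xⱼ)

L_0(2.9) = (2.9 - 5)/(1 - 5) = 0.525000
L_1(2.9) = (2.9 - 1)/(5 - 1) = 0.475000

P(2.9) = (-9)×L_0(2.9) + (-8)×L_1(2.9)
P(2.9) = -8.525000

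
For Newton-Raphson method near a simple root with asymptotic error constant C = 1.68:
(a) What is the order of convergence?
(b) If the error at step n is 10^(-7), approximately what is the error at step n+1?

(a) Newton-Raphson has quadratic (order 2) convergence near simple roots.
    This means |e_{n+1}| ≈ C|e_n|².

(b) With |e_n| = 10^(-7) and C = 1.68:
    |e_{n+1}| ≈ 1.68 × (10^(-7))² = 1.68 × 10^(-14)

(a) 2 (quadratic); (b) |e_{n+1}| ≈ 1.680e-14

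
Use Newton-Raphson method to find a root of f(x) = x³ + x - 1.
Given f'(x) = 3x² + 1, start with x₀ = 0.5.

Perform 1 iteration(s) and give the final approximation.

f(x) = x³ + x - 1
f'(x) = 3x² + 1
x₀ = 0.5

Newton-Raphson formula: x_{n+1} = x_n - f(x_n)/f'(x_n)

Iteration 1:
  f(0.500000) = -0.375000
  f'(0.500000) = 1.750000
  x_1 = 0.500000 - (-0.375000)/1.750000 = 0.714286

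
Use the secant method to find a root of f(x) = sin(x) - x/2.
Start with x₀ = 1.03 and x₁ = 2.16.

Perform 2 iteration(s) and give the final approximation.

f(x) = sin(x) - x/2
x₀ = 1.03, x₁ = 2.16

Secant formula: x_{n+1} = x_n - f(x_n)(x_n - x_{n-1})/(f(x_n) - f(x_{n-1}))

Iteration 1:
  f(1.030000) = 0.342299
  f(2.160000) = -0.248617
  x_2 = 2.160000 - (-0.248617)×(2.160000 - 1.030000)/(-0.248617 - 0.342299)
       = 1.684574
Iteration 2:
  f(2.160000) = -0.248617
  f(1.684574) = 0.151247
  x_3 = 1.684574 - 0.151247×(1.684574 - 2.160000)/(0.151247 - (-0.248617))
       = 1.864402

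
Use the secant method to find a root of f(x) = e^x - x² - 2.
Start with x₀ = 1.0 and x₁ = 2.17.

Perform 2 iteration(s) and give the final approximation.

f(x) = e^x - x² - 2
x₀ = 1.0, x₁ = 2.17

Secant formula: x_{n+1} = x_n - f(x_n)(x_n - x_{n-1})/(f(x_n) - f(x_{n-1}))

Iteration 1:
  f(1.000000) = -0.281718
  f(2.170000) = 2.049384
  x_2 = 2.170000 - 2.049384×(2.170000 - 1.000000)/(2.049384 - (-0.281718))
       = 1.141397
Iteration 2:
  f(2.170000) = 2.049384
  f(1.141397) = -0.171648
  x_3 = 1.141397 - (-0.171648)×(1.141397 - 2.170000)/(-0.171648 - 2.049384)
       = 1.220890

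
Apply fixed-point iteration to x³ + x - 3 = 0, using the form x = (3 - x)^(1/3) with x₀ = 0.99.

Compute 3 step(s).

Equation: x³ + x - 3 = 0
Fixed-point form: x = (3 - x)^(1/3)
x₀ = 0.99

x_1 = g(0.990000) = 1.262017
x_2 = g(1.262017) = 1.202306
x_3 = g(1.202306) = 1.215921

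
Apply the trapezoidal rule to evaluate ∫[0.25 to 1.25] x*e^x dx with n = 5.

f(x) = x*e^x
a = 0.25, b = 1.25, n = 5
h = (b - a)/n = 0.200000

Trapezoidal rule: (h/2)[f(x₀) + 2f(x₁) + 2f(x₂) + ... + f(xₙ)]

x_0 = 0.2500, f(x_0) = 0.321006, coefficient = 1
x_1 = 0.4500, f(x_1) = 0.705740, coefficient = 2
x_2 = 0.6500, f(x_2) = 1.245102, coefficient = 2
x_3 = 0.8500, f(x_3) = 1.988700, coefficient = 2
x_4 = 1.0500, f(x_4) = 3.000534, coefficient = 2
x_5 = 1.2500, f(x_5) = 4.362929, coefficient = 1

I ≈ (0.200000/2) × 18.564086 = 1.856409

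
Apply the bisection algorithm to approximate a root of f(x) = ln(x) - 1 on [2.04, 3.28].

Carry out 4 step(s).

f(x) = ln(x) - 1
Initial interval: [2.04, 3.28]

Iteration 1:
  c_1 = (2.040000 + 3.280000)/2 = 2.660000
  f(c_1) = f(2.660000) = -0.021674
  f(a) × f(c) ≥ 0, new interval: [2.660000, 3.280000]
Iteration 2:
  c_2 = (2.660000 + 3.280000)/2 = 2.970000
  f(c_2) = f(2.970000) = 0.088562
  f(a) × f(c) < 0, new interval: [2.660000, 2.970000]
Iteration 3:
  c_3 = (2.660000 + 2.970000)/2 = 2.815000
  f(c_3) = f(2.815000) = 0.034962
  f(a) × f(c) < 0, new interval: [2.660000, 2.815000]
Iteration 4:
  c_4 = (2.660000 + 2.815000)/2 = 2.737500
  f(c_4) = f(2.737500) = 0.007045
  f(a) × f(c) < 0, new interval: [2.660000, 2.737500]

After 4 iteration(s), the approximation is c_4 = 2.737500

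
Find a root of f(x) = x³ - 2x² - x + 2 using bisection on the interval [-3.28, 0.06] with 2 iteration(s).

f(x) = x³ - 2x² - x + 2
Initial interval: [-3.28, 0.06]

Iteration 1:
  c_1 = (-3.280000 + 0.060000)/2 = -1.610000
  f(c_1) = f(-1.610000) = -5.747481
  f(a) × f(c) ≥ 0, new interval: [-1.610000, 0.060000]
Iteration 2:
  c_2 = (-1.610000 + 0.060000)/2 = -0.775000
  f(c_2) = f(-0.775000) = 1.108266
  f(a) × f(c) < 0, new interval: [-1.610000, -0.775000]

After 2 iteration(s), the approximation is c_2 = -0.775000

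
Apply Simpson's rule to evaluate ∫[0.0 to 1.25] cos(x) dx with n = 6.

f(x) = cos(x)
a = 0.0, b = 1.25, n = 6
h = (b - a)/n = 0.208333

Simpson's rule: (h/3)[f(x₀) + 4f(x₁) + 2f(x₂) + ... + f(xₙ)]

x_0 = 0.0000, f(x_0) = 1.000000, coefficient = 1
x_1 = 0.2083, f(x_1) = 0.978377, coefficient = 4
x_2 = 0.4167, f(x_2) = 0.914443, coefficient = 2
x_3 = 0.6250, f(x_3) = 0.810963, coefficient = 4
x_4 = 0.8333, f(x_4) = 0.672412, coefficient = 2
x_5 = 1.0417, f(x_5) = 0.504782, coefficient = 4
x_6 = 1.2500, f(x_6) = 0.315322, coefficient = 1

I ≈ (0.208333/3) × 13.665522 = 0.948995
Exact value: 0.948985
Error: 0.000010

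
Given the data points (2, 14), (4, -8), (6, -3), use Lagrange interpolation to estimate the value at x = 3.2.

Lagrange interpolation formula:
P(x) = Σ yᵢ × Lᵢ(x)
where Lᵢ(x) = Π_{j≠i} (x - xⱼ)/(xᵢ - xⱼ)

L_0(3.2) = (3.2 - 4)/(2 - 4) × (3.2 - 6)/(2 - 6) = 0.280000
L_1(3.2) = (3.2 - 2)/(4 - 2) × (3.2 - 6)/(4 - 6) = 0.840000
L_2(3.2) = (3.2 - 2)/(6 - 2) × (3.2 - 4)/(6 - 4) = -0.120000

P(3.2) = 14×L_0(3.2) + (-8)×L_1(3.2) + (-3)×L_2(3.2)
P(3.2) = -2.440000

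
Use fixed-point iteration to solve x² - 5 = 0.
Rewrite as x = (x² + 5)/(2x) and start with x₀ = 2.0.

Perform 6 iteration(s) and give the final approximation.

Equation: x² - 5 = 0
Fixed-point form: x = (x² + 5)/(2x)
x₀ = 2.0

x_1 = g(2.000000) = 2.250000
x_2 = g(2.250000) = 2.236111
x_3 = g(2.236111) = 2.236068
x_4 = g(2.236068) = 2.236068
x_5 = g(2.236068) = 2.236068
x_6 = g(2.236068) = 2.236068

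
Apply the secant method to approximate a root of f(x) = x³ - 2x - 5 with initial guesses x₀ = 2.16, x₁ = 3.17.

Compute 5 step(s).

f(x) = x³ - 2x - 5
x₀ = 2.16, x₁ = 3.17

Secant formula: x_{n+1} = x_n - f(x_n)(x_n - x_{n-1})/(f(x_n) - f(x_{n-1}))

Iteration 1:
  f(2.160000) = 0.757696
  f(3.170000) = 20.515013
  x_2 = 3.170000 - 20.515013×(3.170000 - 2.160000)/(20.515013 - 0.757696)
       = 2.121266
Iteration 2:
  f(3.170000) = 20.515013
  f(2.121266) = 0.302680
  x_3 = 2.121266 - 0.302680×(2.121266 - 3.170000)/(0.302680 - 20.515013)
       = 2.105562
Iteration 3:
  f(2.121266) = 0.302680
  f(2.105562) = 0.123651
  x_4 = 2.105562 - 0.123651×(2.105562 - 2.121266)/(0.123651 - 0.302680)
       = 2.094715
Iteration 4:
  f(2.105562) = 0.123651
  f(2.094715) = 0.001821
  x_5 = 2.094715 - 0.001821×(2.094715 - 2.105562)/(0.001821 - 0.123651)
       = 2.094552
Iteration 5:
  f(2.094715) = 0.001821
  f(2.094552) = 0.000011
  x_6 = 2.094552 - 0.000011×(2.094552 - 2.094715)/(0.000011 - 0.001821)
       = 2.094551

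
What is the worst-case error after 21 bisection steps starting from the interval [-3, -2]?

Bisection error bound: |error| ≤ (b-a)/2^n
|error| ≤ (-2 - (-3))/2^21 = 1/2^21
|error| ≤ 0.0000004768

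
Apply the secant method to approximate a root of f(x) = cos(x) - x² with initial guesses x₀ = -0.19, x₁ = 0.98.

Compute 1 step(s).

f(x) = cos(x) - x²
x₀ = -0.19, x₁ = 0.98

Secant formula: x_{n+1} = x_n - f(x_n)(x_n - x_{n-1})/(f(x_n) - f(x_{n-1}))

Iteration 1:
  f(-0.190000) = 0.945904
  f(0.980000) = -0.403377
  x_2 = 0.980000 - (-0.403377)×(0.980000 - (-0.190000))/(-0.403377 - 0.945904)
       = 0.630220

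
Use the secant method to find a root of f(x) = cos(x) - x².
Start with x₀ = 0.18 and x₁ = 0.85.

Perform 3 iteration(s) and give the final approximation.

f(x) = cos(x) - x²
x₀ = 0.18, x₁ = 0.85

Secant formula: x_{n+1} = x_n - f(x_n)(x_n - x_{n-1})/(f(x_n) - f(x_{n-1}))

Iteration 1:
  f(0.180000) = 0.951444
  f(0.850000) = -0.062517
  x_2 = 0.850000 - (-0.062517)×(0.850000 - 0.180000)/(-0.062517 - 0.951444)
       = 0.808690
Iteration 2:
  f(0.850000) = -0.062517
  f(0.808690) = 0.036466
  x_3 = 0.808690 - 0.036466×(0.808690 - 0.850000)/(0.036466 - (-0.062517))
       = 0.823909
Iteration 3:
  f(0.808690) = 0.036466
  f(0.823909) = 0.000531
  x_4 = 0.823909 - 0.000531×(0.823909 - 0.808690)/(0.000531 - 0.036466)
       = 0.824134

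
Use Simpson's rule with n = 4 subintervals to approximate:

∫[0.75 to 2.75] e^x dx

f(x) = e^x
a = 0.75, b = 2.75, n = 4
h = (b - a)/n = 0.500000

Simpson's rule: (h/3)[f(x₀) + 4f(x₁) + 2f(x₂) + ... + f(xₙ)]

x_0 = 0.7500, f(x_0) = 2.117000, coefficient = 1
x_1 = 1.2500, f(x_1) = 3.490343, coefficient = 4
x_2 = 1.7500, f(x_2) = 5.754603, coefficient = 2
x_3 = 2.2500, f(x_3) = 9.487736, coefficient = 4
x_4 = 2.7500, f(x_4) = 15.642632, coefficient = 1

I ≈ (0.500000/3) × 81.181152 = 13.530192
Exact value: 13.525632
Error: 0.004560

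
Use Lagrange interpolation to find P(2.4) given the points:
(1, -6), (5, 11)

Lagrange interpolation formula:
P(x) = Σ yᵢ × Lᵢ(x)
where Lᵢ(x) = Π_{j≠i} (x - xⱼ)/(xᵢ - xⱼ)

L_0(2.4) = (2.4 - 5)/(1 - 5) = 0.650000
L_1(2.4) = (2.4 - 1)/(5 - 1) = 0.350000

P(2.4) = (-6)×L_0(2.4) + 11×L_1(2.4)
P(2.4) = -0.050000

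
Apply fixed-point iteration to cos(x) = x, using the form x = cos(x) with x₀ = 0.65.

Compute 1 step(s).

Equation: cos(x) = x
Fixed-point form: x = cos(x)
x₀ = 0.65

x_1 = g(0.650000) = 0.796084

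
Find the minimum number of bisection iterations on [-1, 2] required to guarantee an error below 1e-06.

We need (b-a)/2^n ≤ 1e-06
(2 - (-1))/2^n ≤ 1e-06
3/2^n ≤ 1e-06
2^n ≥ 3000000
n ≥ log₂(3000000) = 21.52
n ≥ 22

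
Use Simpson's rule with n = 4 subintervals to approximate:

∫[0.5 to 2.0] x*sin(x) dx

f(x) = x*sin(x)
a = 0.5, b = 2.0, n = 4
h = (b - a)/n = 0.375000

Simpson's rule: (h/3)[f(x₀) + 4f(x₁) + 2f(x₂) + ... + f(xₙ)]

x_0 = 0.5000, f(x_0) = 0.239713, coefficient = 1
x_1 = 0.8750, f(x_1) = 0.671601, coefficient = 4
x_2 = 1.2500, f(x_2) = 1.186231, coefficient = 2
x_3 = 1.6250, f(x_3) = 1.622613, coefficient = 4
x_4 = 2.0000, f(x_4) = 1.818595, coefficient = 1

I ≈ (0.375000/3) × 13.607625 = 1.700953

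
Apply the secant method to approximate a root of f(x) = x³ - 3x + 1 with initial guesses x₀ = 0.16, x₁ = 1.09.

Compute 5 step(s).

f(x) = x³ - 3x + 1
x₀ = 0.16, x₁ = 1.09

Secant formula: x_{n+1} = x_n - f(x_n)(x_n - x_{n-1})/(f(x_n) - f(x_{n-1}))

Iteration 1:
  f(0.160000) = 0.524096
  f(1.090000) = -0.974971
  x_2 = 1.090000 - (-0.974971)×(1.090000 - 0.160000)/(-0.974971 - 0.524096)
       = 0.485142
Iteration 2:
  f(1.090000) = -0.974971
  f(0.485142) = -0.341241
  x_3 = 0.485142 - (-0.341241)×(0.485142 - 1.090000)/(-0.341241 - (-0.974971))
       = 0.159447
Iteration 3:
  f(0.485142) = -0.341241
  f(0.159447) = 0.525713
  x_4 = 0.159447 - 0.525713×(0.159447 - 0.485142)/(0.525713 - (-0.341241))
       = 0.356945
Iteration 4:
  f(0.159447) = 0.525713
  f(0.356945) = -0.025357
  x_5 = 0.356945 - (-0.025357)×(0.356945 - 0.159447)/(-0.025357 - 0.525713)
       = 0.347857
Iteration 5:
  f(0.356945) = -0.025357
  f(0.347857) = -0.001480
  x_6 = 0.347857 - (-0.001480)×(0.347857 - 0.356945)/(-0.001480 - (-0.025357))
       = 0.347294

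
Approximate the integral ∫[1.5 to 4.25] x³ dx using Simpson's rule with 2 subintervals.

f(x) = x³
a = 1.5, b = 4.25, n = 2
h = (b - a)/n = 1.375000

Simpson's rule: (h/3)[f(x₀) + 4f(x₁) + 2f(x₂) + ... + f(xₙ)]

x_0 = 1.5000, f(x_0) = 3.375000, coefficient = 1
x_1 = 2.8750, f(x_1) = 23.763672, coefficient = 4
x_2 = 4.2500, f(x_2) = 76.765625, coefficient = 1

I ≈ (1.375000/3) × 175.195312 = 80.297852
Exact value: 80.297852
Error: 0.000000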